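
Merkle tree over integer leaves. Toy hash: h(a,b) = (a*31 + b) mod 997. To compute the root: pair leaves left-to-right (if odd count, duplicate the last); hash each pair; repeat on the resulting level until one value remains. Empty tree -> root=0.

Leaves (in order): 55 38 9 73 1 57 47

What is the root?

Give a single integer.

Answer: 252

Derivation:
L0: [55, 38, 9, 73, 1, 57, 47]
L1: h(55,38)=(55*31+38)%997=746 h(9,73)=(9*31+73)%997=352 h(1,57)=(1*31+57)%997=88 h(47,47)=(47*31+47)%997=507 -> [746, 352, 88, 507]
L2: h(746,352)=(746*31+352)%997=547 h(88,507)=(88*31+507)%997=244 -> [547, 244]
L3: h(547,244)=(547*31+244)%997=252 -> [252]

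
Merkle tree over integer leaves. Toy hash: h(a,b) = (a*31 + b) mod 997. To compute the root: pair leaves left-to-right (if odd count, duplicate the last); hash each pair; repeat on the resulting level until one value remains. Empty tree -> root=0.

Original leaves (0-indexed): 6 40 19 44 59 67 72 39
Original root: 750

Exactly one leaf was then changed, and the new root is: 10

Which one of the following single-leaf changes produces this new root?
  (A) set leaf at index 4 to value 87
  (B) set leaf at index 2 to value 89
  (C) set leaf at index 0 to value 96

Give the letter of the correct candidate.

Answer: C

Derivation:
Original leaves: [6, 40, 19, 44, 59, 67, 72, 39]
Target new root: 10
Try each candidate change and compute the resulting root:
Candidate A: set leaf[4] = 87 -> leaves = [6, 40, 19, 44, 87, 67, 72, 39]
  L0: [6, 40, 19, 44, 87, 67, 72, 39]
  L1: h(6,40)=(6*31+40)%997=226 h(19,44)=(19*31+44)%997=633 h(87,67)=(87*31+67)%997=770 h(72,39)=(72*31+39)%997=277 -> [226, 633, 770, 277]
  L2: h(226,633)=(226*31+633)%997=660 h(770,277)=(770*31+277)%997=219 -> [660, 219]
  L3: h(660,219)=(660*31+219)%997=739 -> [739]
  root = 739 != target 10
Candidate B: set leaf[2] = 89 -> leaves = [6, 40, 89, 44, 59, 67, 72, 39]
  L0: [6, 40, 89, 44, 59, 67, 72, 39]
  L1: h(6,40)=(6*31+40)%997=226 h(89,44)=(89*31+44)%997=809 h(59,67)=(59*31+67)%997=899 h(72,39)=(72*31+39)%997=277 -> [226, 809, 899, 277]
  L2: h(226,809)=(226*31+809)%997=836 h(899,277)=(899*31+277)%997=230 -> [836, 230]
  L3: h(836,230)=(836*31+230)%997=224 -> [224]
  root = 224 != target 10
Candidate C: set leaf[0] = 96 -> leaves = [96, 40, 19, 44, 59, 67, 72, 39]
  L0: [96, 40, 19, 44, 59, 67, 72, 39]
  L1: h(96,40)=(96*31+40)%997=25 h(19,44)=(19*31+44)%997=633 h(59,67)=(59*31+67)%997=899 h(72,39)=(72*31+39)%997=277 -> [25, 633, 899, 277]
  L2: h(25,633)=(25*31+633)%997=411 h(899,277)=(899*31+277)%997=230 -> [411, 230]
  L3: h(411,230)=(411*31+230)%997=10 -> [10]
  root = 10 == target 10  ** MATCH **
Candidate C produces the target root.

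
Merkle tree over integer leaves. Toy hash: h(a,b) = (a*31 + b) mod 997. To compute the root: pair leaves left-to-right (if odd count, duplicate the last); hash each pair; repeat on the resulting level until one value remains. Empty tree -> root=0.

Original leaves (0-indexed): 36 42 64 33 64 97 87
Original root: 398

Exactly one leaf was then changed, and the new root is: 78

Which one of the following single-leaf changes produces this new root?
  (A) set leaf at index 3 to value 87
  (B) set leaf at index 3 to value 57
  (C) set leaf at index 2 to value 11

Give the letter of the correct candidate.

Answer: A

Derivation:
Original leaves: [36, 42, 64, 33, 64, 97, 87]
Target new root: 78
Try each candidate change and compute the resulting root:
Candidate A: set leaf[3] = 87 -> leaves = [36, 42, 64, 87, 64, 97, 87]
  L0: [36, 42, 64, 87, 64, 97, 87]
  L1: h(36,42)=(36*31+42)%997=161 h(64,87)=(64*31+87)%997=77 h(64,97)=(64*31+97)%997=87 h(87,87)=(87*31+87)%997=790 -> [161, 77, 87, 790]
  L2: h(161,77)=(161*31+77)%997=83 h(87,790)=(87*31+790)%997=496 -> [83, 496]
  L3: h(83,496)=(83*31+496)%997=78 -> [78]
  root = 78 == target 78  ** MATCH **
Candidate B: set leaf[3] = 57 -> leaves = [36, 42, 64, 57, 64, 97, 87]
  L0: [36, 42, 64, 57, 64, 97, 87]
  L1: h(36,42)=(36*31+42)%997=161 h(64,57)=(64*31+57)%997=47 h(64,97)=(64*31+97)%997=87 h(87,87)=(87*31+87)%997=790 -> [161, 47, 87, 790]
  L2: h(161,47)=(161*31+47)%997=53 h(87,790)=(87*31+790)%997=496 -> [53, 496]
  L3: h(53,496)=(53*31+496)%997=145 -> [145]
  root = 145 != target 78
Candidate C: set leaf[2] = 11 -> leaves = [36, 42, 11, 33, 64, 97, 87]
  L0: [36, 42, 11, 33, 64, 97, 87]
  L1: h(36,42)=(36*31+42)%997=161 h(11,33)=(11*31+33)%997=374 h(64,97)=(64*31+97)%997=87 h(87,87)=(87*31+87)%997=790 -> [161, 374, 87, 790]
  L2: h(161,374)=(161*31+374)%997=380 h(87,790)=(87*31+790)%997=496 -> [380, 496]
  L3: h(380,496)=(380*31+496)%997=312 -> [312]
  root = 312 != target 78
Candidate A produces the target root.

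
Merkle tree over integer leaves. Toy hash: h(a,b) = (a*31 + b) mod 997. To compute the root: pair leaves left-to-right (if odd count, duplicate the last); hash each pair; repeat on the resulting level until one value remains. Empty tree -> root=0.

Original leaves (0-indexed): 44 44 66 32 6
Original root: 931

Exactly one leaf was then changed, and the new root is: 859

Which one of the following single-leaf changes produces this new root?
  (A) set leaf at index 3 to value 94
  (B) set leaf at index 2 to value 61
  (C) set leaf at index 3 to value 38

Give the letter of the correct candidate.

Original leaves: [44, 44, 66, 32, 6]
Target new root: 859
Try each candidate change and compute the resulting root:
Candidate A: set leaf[3] = 94 -> leaves = [44, 44, 66, 94, 6]
  L0: [44, 44, 66, 94, 6]
  L1: h(44,44)=(44*31+44)%997=411 h(66,94)=(66*31+94)%997=146 h(6,6)=(6*31+6)%997=192 -> [411, 146, 192]
  L2: h(411,146)=(411*31+146)%997=923 h(192,192)=(192*31+192)%997=162 -> [923, 162]
  L3: h(923,162)=(923*31+162)%997=859 -> [859]
  root = 859 == target 859  ** MATCH **
Candidate B: set leaf[2] = 61 -> leaves = [44, 44, 61, 32, 6]
  L0: [44, 44, 61, 32, 6]
  L1: h(44,44)=(44*31+44)%997=411 h(61,32)=(61*31+32)%997=926 h(6,6)=(6*31+6)%997=192 -> [411, 926, 192]
  L2: h(411,926)=(411*31+926)%997=706 h(192,192)=(192*31+192)%997=162 -> [706, 162]
  L3: h(706,162)=(706*31+162)%997=114 -> [114]
  root = 114 != target 859
Candidate C: set leaf[3] = 38 -> leaves = [44, 44, 66, 38, 6]
  L0: [44, 44, 66, 38, 6]
  L1: h(44,44)=(44*31+44)%997=411 h(66,38)=(66*31+38)%997=90 h(6,6)=(6*31+6)%997=192 -> [411, 90, 192]
  L2: h(411,90)=(411*31+90)%997=867 h(192,192)=(192*31+192)%997=162 -> [867, 162]
  L3: h(867,162)=(867*31+162)%997=120 -> [120]
  root = 120 != target 859
Candidate A produces the target root.

Answer: A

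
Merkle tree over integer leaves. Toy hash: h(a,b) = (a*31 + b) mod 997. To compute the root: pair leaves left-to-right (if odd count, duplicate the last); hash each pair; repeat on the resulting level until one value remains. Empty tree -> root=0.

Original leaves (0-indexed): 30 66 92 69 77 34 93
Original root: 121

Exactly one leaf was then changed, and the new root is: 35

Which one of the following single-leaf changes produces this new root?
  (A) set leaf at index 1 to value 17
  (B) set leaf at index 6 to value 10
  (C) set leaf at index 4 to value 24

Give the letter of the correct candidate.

Answer: C

Derivation:
Original leaves: [30, 66, 92, 69, 77, 34, 93]
Target new root: 35
Try each candidate change and compute the resulting root:
Candidate A: set leaf[1] = 17 -> leaves = [30, 17, 92, 69, 77, 34, 93]
  L0: [30, 17, 92, 69, 77, 34, 93]
  L1: h(30,17)=(30*31+17)%997=947 h(92,69)=(92*31+69)%997=927 h(77,34)=(77*31+34)%997=427 h(93,93)=(93*31+93)%997=982 -> [947, 927, 427, 982]
  L2: h(947,927)=(947*31+927)%997=374 h(427,982)=(427*31+982)%997=261 -> [374, 261]
  L3: h(374,261)=(374*31+261)%997=888 -> [888]
  root = 888 != target 35
Candidate B: set leaf[6] = 10 -> leaves = [30, 66, 92, 69, 77, 34, 10]
  L0: [30, 66, 92, 69, 77, 34, 10]
  L1: h(30,66)=(30*31+66)%997=996 h(92,69)=(92*31+69)%997=927 h(77,34)=(77*31+34)%997=427 h(10,10)=(10*31+10)%997=320 -> [996, 927, 427, 320]
  L2: h(996,927)=(996*31+927)%997=896 h(427,320)=(427*31+320)%997=596 -> [896, 596]
  L3: h(896,596)=(896*31+596)%997=456 -> [456]
  root = 456 != target 35
Candidate C: set leaf[4] = 24 -> leaves = [30, 66, 92, 69, 24, 34, 93]
  L0: [30, 66, 92, 69, 24, 34, 93]
  L1: h(30,66)=(30*31+66)%997=996 h(92,69)=(92*31+69)%997=927 h(24,34)=(24*31+34)%997=778 h(93,93)=(93*31+93)%997=982 -> [996, 927, 778, 982]
  L2: h(996,927)=(996*31+927)%997=896 h(778,982)=(778*31+982)%997=175 -> [896, 175]
  L3: h(896,175)=(896*31+175)%997=35 -> [35]
  root = 35 == target 35  ** MATCH **
Candidate C produces the target root.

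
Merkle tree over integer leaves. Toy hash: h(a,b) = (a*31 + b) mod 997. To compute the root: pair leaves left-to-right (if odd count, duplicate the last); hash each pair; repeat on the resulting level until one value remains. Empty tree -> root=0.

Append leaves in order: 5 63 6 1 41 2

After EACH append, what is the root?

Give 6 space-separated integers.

After append 5 (leaves=[5]):
  L0: [5]
  root=5
After append 63 (leaves=[5, 63]):
  L0: [5, 63]
  L1: h(5,63)=(5*31+63)%997=218 -> [218]
  root=218
After append 6 (leaves=[5, 63, 6]):
  L0: [5, 63, 6]
  L1: h(5,63)=(5*31+63)%997=218 h(6,6)=(6*31+6)%997=192 -> [218, 192]
  L2: h(218,192)=(218*31+192)%997=968 -> [968]
  root=968
After append 1 (leaves=[5, 63, 6, 1]):
  L0: [5, 63, 6, 1]
  L1: h(5,63)=(5*31+63)%997=218 h(6,1)=(6*31+1)%997=187 -> [218, 187]
  L2: h(218,187)=(218*31+187)%997=963 -> [963]
  root=963
After append 41 (leaves=[5, 63, 6, 1, 41]):
  L0: [5, 63, 6, 1, 41]
  L1: h(5,63)=(5*31+63)%997=218 h(6,1)=(6*31+1)%997=187 h(41,41)=(41*31+41)%997=315 -> [218, 187, 315]
  L2: h(218,187)=(218*31+187)%997=963 h(315,315)=(315*31+315)%997=110 -> [963, 110]
  L3: h(963,110)=(963*31+110)%997=53 -> [53]
  root=53
After append 2 (leaves=[5, 63, 6, 1, 41, 2]):
  L0: [5, 63, 6, 1, 41, 2]
  L1: h(5,63)=(5*31+63)%997=218 h(6,1)=(6*31+1)%997=187 h(41,2)=(41*31+2)%997=276 -> [218, 187, 276]
  L2: h(218,187)=(218*31+187)%997=963 h(276,276)=(276*31+276)%997=856 -> [963, 856]
  L3: h(963,856)=(963*31+856)%997=799 -> [799]
  root=799

Answer: 5 218 968 963 53 799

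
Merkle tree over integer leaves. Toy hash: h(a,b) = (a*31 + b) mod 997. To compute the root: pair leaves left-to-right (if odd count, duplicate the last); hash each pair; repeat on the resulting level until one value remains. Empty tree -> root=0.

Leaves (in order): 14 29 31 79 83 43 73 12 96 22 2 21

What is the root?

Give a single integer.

Answer: 91

Derivation:
L0: [14, 29, 31, 79, 83, 43, 73, 12, 96, 22, 2, 21]
L1: h(14,29)=(14*31+29)%997=463 h(31,79)=(31*31+79)%997=43 h(83,43)=(83*31+43)%997=622 h(73,12)=(73*31+12)%997=281 h(96,22)=(96*31+22)%997=7 h(2,21)=(2*31+21)%997=83 -> [463, 43, 622, 281, 7, 83]
L2: h(463,43)=(463*31+43)%997=438 h(622,281)=(622*31+281)%997=620 h(7,83)=(7*31+83)%997=300 -> [438, 620, 300]
L3: h(438,620)=(438*31+620)%997=240 h(300,300)=(300*31+300)%997=627 -> [240, 627]
L4: h(240,627)=(240*31+627)%997=91 -> [91]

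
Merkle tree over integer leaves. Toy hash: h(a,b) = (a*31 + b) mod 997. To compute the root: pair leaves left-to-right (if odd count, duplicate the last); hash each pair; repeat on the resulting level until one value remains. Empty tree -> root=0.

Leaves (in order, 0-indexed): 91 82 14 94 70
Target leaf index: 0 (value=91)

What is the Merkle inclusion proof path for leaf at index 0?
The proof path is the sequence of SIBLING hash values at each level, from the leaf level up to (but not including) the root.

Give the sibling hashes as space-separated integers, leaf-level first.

L0 (leaves): [91, 82, 14, 94, 70], target index=0
L1: h(91,82)=(91*31+82)%997=909 [pair 0] h(14,94)=(14*31+94)%997=528 [pair 1] h(70,70)=(70*31+70)%997=246 [pair 2] -> [909, 528, 246]
  Sibling for proof at L0: 82
L2: h(909,528)=(909*31+528)%997=791 [pair 0] h(246,246)=(246*31+246)%997=893 [pair 1] -> [791, 893]
  Sibling for proof at L1: 528
L3: h(791,893)=(791*31+893)%997=489 [pair 0] -> [489]
  Sibling for proof at L2: 893
Root: 489
Proof path (sibling hashes from leaf to root): [82, 528, 893]

Answer: 82 528 893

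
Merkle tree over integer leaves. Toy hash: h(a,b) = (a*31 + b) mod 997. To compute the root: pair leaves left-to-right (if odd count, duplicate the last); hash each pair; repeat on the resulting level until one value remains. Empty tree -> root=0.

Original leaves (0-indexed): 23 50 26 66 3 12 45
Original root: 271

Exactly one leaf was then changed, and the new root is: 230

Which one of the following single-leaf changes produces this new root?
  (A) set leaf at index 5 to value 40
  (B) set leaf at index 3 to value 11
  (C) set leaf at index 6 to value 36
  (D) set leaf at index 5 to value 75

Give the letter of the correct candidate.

Answer: D

Derivation:
Original leaves: [23, 50, 26, 66, 3, 12, 45]
Target new root: 230
Try each candidate change and compute the resulting root:
Candidate A: set leaf[5] = 40 -> leaves = [23, 50, 26, 66, 3, 40, 45]
  L0: [23, 50, 26, 66, 3, 40, 45]
  L1: h(23,50)=(23*31+50)%997=763 h(26,66)=(26*31+66)%997=872 h(3,40)=(3*31+40)%997=133 h(45,45)=(45*31+45)%997=443 -> [763, 872, 133, 443]
  L2: h(763,872)=(763*31+872)%997=597 h(133,443)=(133*31+443)%997=578 -> [597, 578]
  L3: h(597,578)=(597*31+578)%997=142 -> [142]
  root = 142 != target 230
Candidate B: set leaf[3] = 11 -> leaves = [23, 50, 26, 11, 3, 12, 45]
  L0: [23, 50, 26, 11, 3, 12, 45]
  L1: h(23,50)=(23*31+50)%997=763 h(26,11)=(26*31+11)%997=817 h(3,12)=(3*31+12)%997=105 h(45,45)=(45*31+45)%997=443 -> [763, 817, 105, 443]
  L2: h(763,817)=(763*31+817)%997=542 h(105,443)=(105*31+443)%997=707 -> [542, 707]
  L3: h(542,707)=(542*31+707)%997=560 -> [560]
  root = 560 != target 230
Candidate C: set leaf[6] = 36 -> leaves = [23, 50, 26, 66, 3, 12, 36]
  L0: [23, 50, 26, 66, 3, 12, 36]
  L1: h(23,50)=(23*31+50)%997=763 h(26,66)=(26*31+66)%997=872 h(3,12)=(3*31+12)%997=105 h(36,36)=(36*31+36)%997=155 -> [763, 872, 105, 155]
  L2: h(763,872)=(763*31+872)%997=597 h(105,155)=(105*31+155)%997=419 -> [597, 419]
  L3: h(597,419)=(597*31+419)%997=980 -> [980]
  root = 980 != target 230
Candidate D: set leaf[5] = 75 -> leaves = [23, 50, 26, 66, 3, 75, 45]
  L0: [23, 50, 26, 66, 3, 75, 45]
  L1: h(23,50)=(23*31+50)%997=763 h(26,66)=(26*31+66)%997=872 h(3,75)=(3*31+75)%997=168 h(45,45)=(45*31+45)%997=443 -> [763, 872, 168, 443]
  L2: h(763,872)=(763*31+872)%997=597 h(168,443)=(168*31+443)%997=666 -> [597, 666]
  L3: h(597,666)=(597*31+666)%997=230 -> [230]
  root = 230 == target 230  ** MATCH **
Candidate D produces the target root.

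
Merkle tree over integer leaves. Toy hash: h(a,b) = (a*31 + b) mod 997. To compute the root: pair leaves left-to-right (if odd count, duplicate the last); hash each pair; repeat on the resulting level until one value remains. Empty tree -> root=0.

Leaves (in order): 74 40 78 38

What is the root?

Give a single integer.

Answer: 35

Derivation:
L0: [74, 40, 78, 38]
L1: h(74,40)=(74*31+40)%997=340 h(78,38)=(78*31+38)%997=462 -> [340, 462]
L2: h(340,462)=(340*31+462)%997=35 -> [35]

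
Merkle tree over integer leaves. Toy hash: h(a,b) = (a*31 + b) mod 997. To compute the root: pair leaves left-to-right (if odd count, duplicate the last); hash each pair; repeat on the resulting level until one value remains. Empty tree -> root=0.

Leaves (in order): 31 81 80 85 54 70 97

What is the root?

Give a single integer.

Answer: 468

Derivation:
L0: [31, 81, 80, 85, 54, 70, 97]
L1: h(31,81)=(31*31+81)%997=45 h(80,85)=(80*31+85)%997=571 h(54,70)=(54*31+70)%997=747 h(97,97)=(97*31+97)%997=113 -> [45, 571, 747, 113]
L2: h(45,571)=(45*31+571)%997=969 h(747,113)=(747*31+113)%997=339 -> [969, 339]
L3: h(969,339)=(969*31+339)%997=468 -> [468]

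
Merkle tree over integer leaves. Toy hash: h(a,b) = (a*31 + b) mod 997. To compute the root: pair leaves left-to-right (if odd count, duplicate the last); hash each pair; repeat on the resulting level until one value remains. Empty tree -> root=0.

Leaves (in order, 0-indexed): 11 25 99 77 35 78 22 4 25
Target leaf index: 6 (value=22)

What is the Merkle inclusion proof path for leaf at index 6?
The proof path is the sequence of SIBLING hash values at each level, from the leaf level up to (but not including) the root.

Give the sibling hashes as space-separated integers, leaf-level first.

L0 (leaves): [11, 25, 99, 77, 35, 78, 22, 4, 25], target index=6
L1: h(11,25)=(11*31+25)%997=366 [pair 0] h(99,77)=(99*31+77)%997=155 [pair 1] h(35,78)=(35*31+78)%997=166 [pair 2] h(22,4)=(22*31+4)%997=686 [pair 3] h(25,25)=(25*31+25)%997=800 [pair 4] -> [366, 155, 166, 686, 800]
  Sibling for proof at L0: 4
L2: h(366,155)=(366*31+155)%997=534 [pair 0] h(166,686)=(166*31+686)%997=847 [pair 1] h(800,800)=(800*31+800)%997=675 [pair 2] -> [534, 847, 675]
  Sibling for proof at L1: 166
L3: h(534,847)=(534*31+847)%997=452 [pair 0] h(675,675)=(675*31+675)%997=663 [pair 1] -> [452, 663]
  Sibling for proof at L2: 534
L4: h(452,663)=(452*31+663)%997=717 [pair 0] -> [717]
  Sibling for proof at L3: 663
Root: 717
Proof path (sibling hashes from leaf to root): [4, 166, 534, 663]

Answer: 4 166 534 663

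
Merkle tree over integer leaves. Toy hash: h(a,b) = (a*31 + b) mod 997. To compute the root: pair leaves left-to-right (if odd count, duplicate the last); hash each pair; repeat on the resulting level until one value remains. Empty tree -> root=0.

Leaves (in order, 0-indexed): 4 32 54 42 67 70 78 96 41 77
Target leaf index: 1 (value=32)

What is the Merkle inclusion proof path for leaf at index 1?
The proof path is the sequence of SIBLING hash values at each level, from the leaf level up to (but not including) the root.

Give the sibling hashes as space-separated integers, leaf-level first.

L0 (leaves): [4, 32, 54, 42, 67, 70, 78, 96, 41, 77], target index=1
L1: h(4,32)=(4*31+32)%997=156 [pair 0] h(54,42)=(54*31+42)%997=719 [pair 1] h(67,70)=(67*31+70)%997=153 [pair 2] h(78,96)=(78*31+96)%997=520 [pair 3] h(41,77)=(41*31+77)%997=351 [pair 4] -> [156, 719, 153, 520, 351]
  Sibling for proof at L0: 4
L2: h(156,719)=(156*31+719)%997=570 [pair 0] h(153,520)=(153*31+520)%997=278 [pair 1] h(351,351)=(351*31+351)%997=265 [pair 2] -> [570, 278, 265]
  Sibling for proof at L1: 719
L3: h(570,278)=(570*31+278)%997=2 [pair 0] h(265,265)=(265*31+265)%997=504 [pair 1] -> [2, 504]
  Sibling for proof at L2: 278
L4: h(2,504)=(2*31+504)%997=566 [pair 0] -> [566]
  Sibling for proof at L3: 504
Root: 566
Proof path (sibling hashes from leaf to root): [4, 719, 278, 504]

Answer: 4 719 278 504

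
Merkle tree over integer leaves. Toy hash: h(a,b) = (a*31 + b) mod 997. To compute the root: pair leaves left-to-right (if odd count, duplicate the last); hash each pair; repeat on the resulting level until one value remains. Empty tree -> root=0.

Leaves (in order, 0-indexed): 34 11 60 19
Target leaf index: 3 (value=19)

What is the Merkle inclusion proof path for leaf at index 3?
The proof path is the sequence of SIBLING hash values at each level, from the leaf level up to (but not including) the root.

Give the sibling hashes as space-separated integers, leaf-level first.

L0 (leaves): [34, 11, 60, 19], target index=3
L1: h(34,11)=(34*31+11)%997=68 [pair 0] h(60,19)=(60*31+19)%997=882 [pair 1] -> [68, 882]
  Sibling for proof at L0: 60
L2: h(68,882)=(68*31+882)%997=996 [pair 0] -> [996]
  Sibling for proof at L1: 68
Root: 996
Proof path (sibling hashes from leaf to root): [60, 68]

Answer: 60 68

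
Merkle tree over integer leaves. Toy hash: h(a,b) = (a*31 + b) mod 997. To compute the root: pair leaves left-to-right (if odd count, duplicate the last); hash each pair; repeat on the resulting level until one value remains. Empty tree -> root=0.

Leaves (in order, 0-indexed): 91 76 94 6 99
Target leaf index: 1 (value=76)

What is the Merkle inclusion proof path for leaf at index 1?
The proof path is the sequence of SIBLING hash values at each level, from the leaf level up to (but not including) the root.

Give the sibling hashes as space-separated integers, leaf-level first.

Answer: 91 926 679

Derivation:
L0 (leaves): [91, 76, 94, 6, 99], target index=1
L1: h(91,76)=(91*31+76)%997=903 [pair 0] h(94,6)=(94*31+6)%997=926 [pair 1] h(99,99)=(99*31+99)%997=177 [pair 2] -> [903, 926, 177]
  Sibling for proof at L0: 91
L2: h(903,926)=(903*31+926)%997=6 [pair 0] h(177,177)=(177*31+177)%997=679 [pair 1] -> [6, 679]
  Sibling for proof at L1: 926
L3: h(6,679)=(6*31+679)%997=865 [pair 0] -> [865]
  Sibling for proof at L2: 679
Root: 865
Proof path (sibling hashes from leaf to root): [91, 926, 679]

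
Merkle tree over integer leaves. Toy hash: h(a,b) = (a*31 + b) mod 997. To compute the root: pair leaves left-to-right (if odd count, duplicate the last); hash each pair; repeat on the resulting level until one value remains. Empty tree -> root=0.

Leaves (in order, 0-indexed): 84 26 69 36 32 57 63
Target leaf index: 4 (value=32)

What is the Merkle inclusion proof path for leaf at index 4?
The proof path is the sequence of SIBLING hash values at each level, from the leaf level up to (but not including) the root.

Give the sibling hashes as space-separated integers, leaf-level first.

Answer: 57 22 954

Derivation:
L0 (leaves): [84, 26, 69, 36, 32, 57, 63], target index=4
L1: h(84,26)=(84*31+26)%997=636 [pair 0] h(69,36)=(69*31+36)%997=181 [pair 1] h(32,57)=(32*31+57)%997=52 [pair 2] h(63,63)=(63*31+63)%997=22 [pair 3] -> [636, 181, 52, 22]
  Sibling for proof at L0: 57
L2: h(636,181)=(636*31+181)%997=954 [pair 0] h(52,22)=(52*31+22)%997=637 [pair 1] -> [954, 637]
  Sibling for proof at L1: 22
L3: h(954,637)=(954*31+637)%997=301 [pair 0] -> [301]
  Sibling for proof at L2: 954
Root: 301
Proof path (sibling hashes from leaf to root): [57, 22, 954]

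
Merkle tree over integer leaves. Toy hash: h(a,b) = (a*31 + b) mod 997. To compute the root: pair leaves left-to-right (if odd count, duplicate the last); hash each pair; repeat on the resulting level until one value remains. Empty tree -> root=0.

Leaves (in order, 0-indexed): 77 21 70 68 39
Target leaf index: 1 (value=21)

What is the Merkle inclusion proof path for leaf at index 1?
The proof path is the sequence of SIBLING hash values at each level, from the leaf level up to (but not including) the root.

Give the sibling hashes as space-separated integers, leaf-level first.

L0 (leaves): [77, 21, 70, 68, 39], target index=1
L1: h(77,21)=(77*31+21)%997=414 [pair 0] h(70,68)=(70*31+68)%997=244 [pair 1] h(39,39)=(39*31+39)%997=251 [pair 2] -> [414, 244, 251]
  Sibling for proof at L0: 77
L2: h(414,244)=(414*31+244)%997=117 [pair 0] h(251,251)=(251*31+251)%997=56 [pair 1] -> [117, 56]
  Sibling for proof at L1: 244
L3: h(117,56)=(117*31+56)%997=692 [pair 0] -> [692]
  Sibling for proof at L2: 56
Root: 692
Proof path (sibling hashes from leaf to root): [77, 244, 56]

Answer: 77 244 56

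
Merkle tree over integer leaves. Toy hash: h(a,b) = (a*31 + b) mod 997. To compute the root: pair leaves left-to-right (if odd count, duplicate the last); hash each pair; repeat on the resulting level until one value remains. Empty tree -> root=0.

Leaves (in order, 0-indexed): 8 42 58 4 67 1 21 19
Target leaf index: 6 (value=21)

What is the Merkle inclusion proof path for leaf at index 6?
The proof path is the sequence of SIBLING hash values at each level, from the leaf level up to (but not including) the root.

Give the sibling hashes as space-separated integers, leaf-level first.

L0 (leaves): [8, 42, 58, 4, 67, 1, 21, 19], target index=6
L1: h(8,42)=(8*31+42)%997=290 [pair 0] h(58,4)=(58*31+4)%997=805 [pair 1] h(67,1)=(67*31+1)%997=84 [pair 2] h(21,19)=(21*31+19)%997=670 [pair 3] -> [290, 805, 84, 670]
  Sibling for proof at L0: 19
L2: h(290,805)=(290*31+805)%997=822 [pair 0] h(84,670)=(84*31+670)%997=283 [pair 1] -> [822, 283]
  Sibling for proof at L1: 84
L3: h(822,283)=(822*31+283)%997=840 [pair 0] -> [840]
  Sibling for proof at L2: 822
Root: 840
Proof path (sibling hashes from leaf to root): [19, 84, 822]

Answer: 19 84 822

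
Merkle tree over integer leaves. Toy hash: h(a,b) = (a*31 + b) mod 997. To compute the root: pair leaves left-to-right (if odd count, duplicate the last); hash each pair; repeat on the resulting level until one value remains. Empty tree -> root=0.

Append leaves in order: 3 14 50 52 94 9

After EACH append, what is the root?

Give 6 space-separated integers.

After append 3 (leaves=[3]):
  L0: [3]
  root=3
After append 14 (leaves=[3, 14]):
  L0: [3, 14]
  L1: h(3,14)=(3*31+14)%997=107 -> [107]
  root=107
After append 50 (leaves=[3, 14, 50]):
  L0: [3, 14, 50]
  L1: h(3,14)=(3*31+14)%997=107 h(50,50)=(50*31+50)%997=603 -> [107, 603]
  L2: h(107,603)=(107*31+603)%997=929 -> [929]
  root=929
After append 52 (leaves=[3, 14, 50, 52]):
  L0: [3, 14, 50, 52]
  L1: h(3,14)=(3*31+14)%997=107 h(50,52)=(50*31+52)%997=605 -> [107, 605]
  L2: h(107,605)=(107*31+605)%997=931 -> [931]
  root=931
After append 94 (leaves=[3, 14, 50, 52, 94]):
  L0: [3, 14, 50, 52, 94]
  L1: h(3,14)=(3*31+14)%997=107 h(50,52)=(50*31+52)%997=605 h(94,94)=(94*31+94)%997=17 -> [107, 605, 17]
  L2: h(107,605)=(107*31+605)%997=931 h(17,17)=(17*31+17)%997=544 -> [931, 544]
  L3: h(931,544)=(931*31+544)%997=492 -> [492]
  root=492
After append 9 (leaves=[3, 14, 50, 52, 94, 9]):
  L0: [3, 14, 50, 52, 94, 9]
  L1: h(3,14)=(3*31+14)%997=107 h(50,52)=(50*31+52)%997=605 h(94,9)=(94*31+9)%997=929 -> [107, 605, 929]
  L2: h(107,605)=(107*31+605)%997=931 h(929,929)=(929*31+929)%997=815 -> [931, 815]
  L3: h(931,815)=(931*31+815)%997=763 -> [763]
  root=763

Answer: 3 107 929 931 492 763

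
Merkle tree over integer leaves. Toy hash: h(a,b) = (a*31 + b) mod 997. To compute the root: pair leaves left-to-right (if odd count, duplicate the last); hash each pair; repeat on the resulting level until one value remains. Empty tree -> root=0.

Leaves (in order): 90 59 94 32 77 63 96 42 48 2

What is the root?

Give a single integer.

Answer: 298

Derivation:
L0: [90, 59, 94, 32, 77, 63, 96, 42, 48, 2]
L1: h(90,59)=(90*31+59)%997=855 h(94,32)=(94*31+32)%997=952 h(77,63)=(77*31+63)%997=456 h(96,42)=(96*31+42)%997=27 h(48,2)=(48*31+2)%997=493 -> [855, 952, 456, 27, 493]
L2: h(855,952)=(855*31+952)%997=538 h(456,27)=(456*31+27)%997=205 h(493,493)=(493*31+493)%997=821 -> [538, 205, 821]
L3: h(538,205)=(538*31+205)%997=931 h(821,821)=(821*31+821)%997=350 -> [931, 350]
L4: h(931,350)=(931*31+350)%997=298 -> [298]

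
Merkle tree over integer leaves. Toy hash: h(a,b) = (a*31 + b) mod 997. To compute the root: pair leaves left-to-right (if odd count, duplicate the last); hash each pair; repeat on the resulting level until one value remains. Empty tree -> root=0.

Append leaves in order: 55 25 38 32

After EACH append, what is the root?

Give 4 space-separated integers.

After append 55 (leaves=[55]):
  L0: [55]
  root=55
After append 25 (leaves=[55, 25]):
  L0: [55, 25]
  L1: h(55,25)=(55*31+25)%997=733 -> [733]
  root=733
After append 38 (leaves=[55, 25, 38]):
  L0: [55, 25, 38]
  L1: h(55,25)=(55*31+25)%997=733 h(38,38)=(38*31+38)%997=219 -> [733, 219]
  L2: h(733,219)=(733*31+219)%997=11 -> [11]
  root=11
After append 32 (leaves=[55, 25, 38, 32]):
  L0: [55, 25, 38, 32]
  L1: h(55,25)=(55*31+25)%997=733 h(38,32)=(38*31+32)%997=213 -> [733, 213]
  L2: h(733,213)=(733*31+213)%997=5 -> [5]
  root=5

Answer: 55 733 11 5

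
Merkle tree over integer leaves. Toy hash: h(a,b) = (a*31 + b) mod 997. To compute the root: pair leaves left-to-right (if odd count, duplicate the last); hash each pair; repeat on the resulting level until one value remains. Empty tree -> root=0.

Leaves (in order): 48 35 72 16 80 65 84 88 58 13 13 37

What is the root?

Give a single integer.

L0: [48, 35, 72, 16, 80, 65, 84, 88, 58, 13, 13, 37]
L1: h(48,35)=(48*31+35)%997=526 h(72,16)=(72*31+16)%997=254 h(80,65)=(80*31+65)%997=551 h(84,88)=(84*31+88)%997=698 h(58,13)=(58*31+13)%997=814 h(13,37)=(13*31+37)%997=440 -> [526, 254, 551, 698, 814, 440]
L2: h(526,254)=(526*31+254)%997=608 h(551,698)=(551*31+698)%997=830 h(814,440)=(814*31+440)%997=749 -> [608, 830, 749]
L3: h(608,830)=(608*31+830)%997=735 h(749,749)=(749*31+749)%997=40 -> [735, 40]
L4: h(735,40)=(735*31+40)%997=891 -> [891]

Answer: 891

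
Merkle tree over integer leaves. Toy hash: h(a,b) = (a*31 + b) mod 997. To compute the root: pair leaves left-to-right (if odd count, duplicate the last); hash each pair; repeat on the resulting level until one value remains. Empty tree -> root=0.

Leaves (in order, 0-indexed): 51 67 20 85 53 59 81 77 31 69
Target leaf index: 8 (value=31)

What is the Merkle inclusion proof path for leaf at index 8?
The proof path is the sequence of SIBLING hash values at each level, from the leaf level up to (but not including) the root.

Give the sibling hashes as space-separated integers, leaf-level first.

L0 (leaves): [51, 67, 20, 85, 53, 59, 81, 77, 31, 69], target index=8
L1: h(51,67)=(51*31+67)%997=651 [pair 0] h(20,85)=(20*31+85)%997=705 [pair 1] h(53,59)=(53*31+59)%997=705 [pair 2] h(81,77)=(81*31+77)%997=594 [pair 3] h(31,69)=(31*31+69)%997=33 [pair 4] -> [651, 705, 705, 594, 33]
  Sibling for proof at L0: 69
L2: h(651,705)=(651*31+705)%997=946 [pair 0] h(705,594)=(705*31+594)%997=515 [pair 1] h(33,33)=(33*31+33)%997=59 [pair 2] -> [946, 515, 59]
  Sibling for proof at L1: 33
L3: h(946,515)=(946*31+515)%997=928 [pair 0] h(59,59)=(59*31+59)%997=891 [pair 1] -> [928, 891]
  Sibling for proof at L2: 59
L4: h(928,891)=(928*31+891)%997=746 [pair 0] -> [746]
  Sibling for proof at L3: 928
Root: 746
Proof path (sibling hashes from leaf to root): [69, 33, 59, 928]

Answer: 69 33 59 928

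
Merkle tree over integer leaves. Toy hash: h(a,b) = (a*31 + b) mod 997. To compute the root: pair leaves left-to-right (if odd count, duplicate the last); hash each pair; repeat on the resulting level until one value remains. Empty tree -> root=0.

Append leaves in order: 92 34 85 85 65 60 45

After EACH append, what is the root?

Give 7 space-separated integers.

Answer: 92 892 462 462 125 962 327

Derivation:
After append 92 (leaves=[92]):
  L0: [92]
  root=92
After append 34 (leaves=[92, 34]):
  L0: [92, 34]
  L1: h(92,34)=(92*31+34)%997=892 -> [892]
  root=892
After append 85 (leaves=[92, 34, 85]):
  L0: [92, 34, 85]
  L1: h(92,34)=(92*31+34)%997=892 h(85,85)=(85*31+85)%997=726 -> [892, 726]
  L2: h(892,726)=(892*31+726)%997=462 -> [462]
  root=462
After append 85 (leaves=[92, 34, 85, 85]):
  L0: [92, 34, 85, 85]
  L1: h(92,34)=(92*31+34)%997=892 h(85,85)=(85*31+85)%997=726 -> [892, 726]
  L2: h(892,726)=(892*31+726)%997=462 -> [462]
  root=462
After append 65 (leaves=[92, 34, 85, 85, 65]):
  L0: [92, 34, 85, 85, 65]
  L1: h(92,34)=(92*31+34)%997=892 h(85,85)=(85*31+85)%997=726 h(65,65)=(65*31+65)%997=86 -> [892, 726, 86]
  L2: h(892,726)=(892*31+726)%997=462 h(86,86)=(86*31+86)%997=758 -> [462, 758]
  L3: h(462,758)=(462*31+758)%997=125 -> [125]
  root=125
After append 60 (leaves=[92, 34, 85, 85, 65, 60]):
  L0: [92, 34, 85, 85, 65, 60]
  L1: h(92,34)=(92*31+34)%997=892 h(85,85)=(85*31+85)%997=726 h(65,60)=(65*31+60)%997=81 -> [892, 726, 81]
  L2: h(892,726)=(892*31+726)%997=462 h(81,81)=(81*31+81)%997=598 -> [462, 598]
  L3: h(462,598)=(462*31+598)%997=962 -> [962]
  root=962
After append 45 (leaves=[92, 34, 85, 85, 65, 60, 45]):
  L0: [92, 34, 85, 85, 65, 60, 45]
  L1: h(92,34)=(92*31+34)%997=892 h(85,85)=(85*31+85)%997=726 h(65,60)=(65*31+60)%997=81 h(45,45)=(45*31+45)%997=443 -> [892, 726, 81, 443]
  L2: h(892,726)=(892*31+726)%997=462 h(81,443)=(81*31+443)%997=960 -> [462, 960]
  L3: h(462,960)=(462*31+960)%997=327 -> [327]
  root=327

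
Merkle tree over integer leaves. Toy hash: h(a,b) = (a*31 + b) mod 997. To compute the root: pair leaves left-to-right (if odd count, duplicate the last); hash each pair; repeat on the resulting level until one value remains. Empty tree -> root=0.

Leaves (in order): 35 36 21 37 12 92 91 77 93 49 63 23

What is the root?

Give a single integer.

Answer: 428

Derivation:
L0: [35, 36, 21, 37, 12, 92, 91, 77, 93, 49, 63, 23]
L1: h(35,36)=(35*31+36)%997=124 h(21,37)=(21*31+37)%997=688 h(12,92)=(12*31+92)%997=464 h(91,77)=(91*31+77)%997=904 h(93,49)=(93*31+49)%997=938 h(63,23)=(63*31+23)%997=979 -> [124, 688, 464, 904, 938, 979]
L2: h(124,688)=(124*31+688)%997=544 h(464,904)=(464*31+904)%997=333 h(938,979)=(938*31+979)%997=147 -> [544, 333, 147]
L3: h(544,333)=(544*31+333)%997=248 h(147,147)=(147*31+147)%997=716 -> [248, 716]
L4: h(248,716)=(248*31+716)%997=428 -> [428]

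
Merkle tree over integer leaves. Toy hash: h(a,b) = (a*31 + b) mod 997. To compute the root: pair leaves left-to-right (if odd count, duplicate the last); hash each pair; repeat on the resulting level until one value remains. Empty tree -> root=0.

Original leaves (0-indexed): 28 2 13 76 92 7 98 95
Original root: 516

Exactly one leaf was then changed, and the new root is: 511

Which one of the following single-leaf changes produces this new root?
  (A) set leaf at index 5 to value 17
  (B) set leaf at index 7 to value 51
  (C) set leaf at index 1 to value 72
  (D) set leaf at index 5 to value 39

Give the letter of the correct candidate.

Answer: D

Derivation:
Original leaves: [28, 2, 13, 76, 92, 7, 98, 95]
Target new root: 511
Try each candidate change and compute the resulting root:
Candidate A: set leaf[5] = 17 -> leaves = [28, 2, 13, 76, 92, 17, 98, 95]
  L0: [28, 2, 13, 76, 92, 17, 98, 95]
  L1: h(28,2)=(28*31+2)%997=870 h(13,76)=(13*31+76)%997=479 h(92,17)=(92*31+17)%997=875 h(98,95)=(98*31+95)%997=142 -> [870, 479, 875, 142]
  L2: h(870,479)=(870*31+479)%997=530 h(875,142)=(875*31+142)%997=348 -> [530, 348]
  L3: h(530,348)=(530*31+348)%997=826 -> [826]
  root = 826 != target 511
Candidate B: set leaf[7] = 51 -> leaves = [28, 2, 13, 76, 92, 7, 98, 51]
  L0: [28, 2, 13, 76, 92, 7, 98, 51]
  L1: h(28,2)=(28*31+2)%997=870 h(13,76)=(13*31+76)%997=479 h(92,7)=(92*31+7)%997=865 h(98,51)=(98*31+51)%997=98 -> [870, 479, 865, 98]
  L2: h(870,479)=(870*31+479)%997=530 h(865,98)=(865*31+98)%997=991 -> [530, 991]
  L3: h(530,991)=(530*31+991)%997=472 -> [472]
  root = 472 != target 511
Candidate C: set leaf[1] = 72 -> leaves = [28, 72, 13, 76, 92, 7, 98, 95]
  L0: [28, 72, 13, 76, 92, 7, 98, 95]
  L1: h(28,72)=(28*31+72)%997=940 h(13,76)=(13*31+76)%997=479 h(92,7)=(92*31+7)%997=865 h(98,95)=(98*31+95)%997=142 -> [940, 479, 865, 142]
  L2: h(940,479)=(940*31+479)%997=706 h(865,142)=(865*31+142)%997=38 -> [706, 38]
  L3: h(706,38)=(706*31+38)%997=987 -> [987]
  root = 987 != target 511
Candidate D: set leaf[5] = 39 -> leaves = [28, 2, 13, 76, 92, 39, 98, 95]
  L0: [28, 2, 13, 76, 92, 39, 98, 95]
  L1: h(28,2)=(28*31+2)%997=870 h(13,76)=(13*31+76)%997=479 h(92,39)=(92*31+39)%997=897 h(98,95)=(98*31+95)%997=142 -> [870, 479, 897, 142]
  L2: h(870,479)=(870*31+479)%997=530 h(897,142)=(897*31+142)%997=33 -> [530, 33]
  L3: h(530,33)=(530*31+33)%997=511 -> [511]
  root = 511 == target 511  ** MATCH **
Candidate D produces the target root.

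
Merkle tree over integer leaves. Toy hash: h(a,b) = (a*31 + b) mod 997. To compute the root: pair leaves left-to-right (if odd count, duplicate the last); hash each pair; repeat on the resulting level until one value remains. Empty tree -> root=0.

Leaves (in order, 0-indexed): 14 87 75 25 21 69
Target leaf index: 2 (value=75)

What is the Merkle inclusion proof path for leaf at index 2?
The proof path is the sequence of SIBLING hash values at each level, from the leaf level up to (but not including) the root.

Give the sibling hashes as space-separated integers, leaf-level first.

Answer: 25 521 109

Derivation:
L0 (leaves): [14, 87, 75, 25, 21, 69], target index=2
L1: h(14,87)=(14*31+87)%997=521 [pair 0] h(75,25)=(75*31+25)%997=356 [pair 1] h(21,69)=(21*31+69)%997=720 [pair 2] -> [521, 356, 720]
  Sibling for proof at L0: 25
L2: h(521,356)=(521*31+356)%997=555 [pair 0] h(720,720)=(720*31+720)%997=109 [pair 1] -> [555, 109]
  Sibling for proof at L1: 521
L3: h(555,109)=(555*31+109)%997=365 [pair 0] -> [365]
  Sibling for proof at L2: 109
Root: 365
Proof path (sibling hashes from leaf to root): [25, 521, 109]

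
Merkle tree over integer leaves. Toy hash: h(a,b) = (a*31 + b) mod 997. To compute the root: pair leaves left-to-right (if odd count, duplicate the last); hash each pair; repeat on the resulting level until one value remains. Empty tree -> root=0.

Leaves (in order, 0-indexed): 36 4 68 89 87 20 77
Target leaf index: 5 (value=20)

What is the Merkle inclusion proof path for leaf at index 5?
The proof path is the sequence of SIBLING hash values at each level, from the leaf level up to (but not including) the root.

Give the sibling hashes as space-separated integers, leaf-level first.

L0 (leaves): [36, 4, 68, 89, 87, 20, 77], target index=5
L1: h(36,4)=(36*31+4)%997=123 [pair 0] h(68,89)=(68*31+89)%997=203 [pair 1] h(87,20)=(87*31+20)%997=723 [pair 2] h(77,77)=(77*31+77)%997=470 [pair 3] -> [123, 203, 723, 470]
  Sibling for proof at L0: 87
L2: h(123,203)=(123*31+203)%997=28 [pair 0] h(723,470)=(723*31+470)%997=949 [pair 1] -> [28, 949]
  Sibling for proof at L1: 470
L3: h(28,949)=(28*31+949)%997=820 [pair 0] -> [820]
  Sibling for proof at L2: 28
Root: 820
Proof path (sibling hashes from leaf to root): [87, 470, 28]

Answer: 87 470 28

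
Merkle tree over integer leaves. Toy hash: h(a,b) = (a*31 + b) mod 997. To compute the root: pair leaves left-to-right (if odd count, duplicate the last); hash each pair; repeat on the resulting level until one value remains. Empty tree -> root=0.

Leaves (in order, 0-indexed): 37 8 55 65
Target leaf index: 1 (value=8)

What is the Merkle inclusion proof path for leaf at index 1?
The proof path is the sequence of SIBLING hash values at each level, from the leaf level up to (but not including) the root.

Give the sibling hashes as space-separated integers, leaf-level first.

L0 (leaves): [37, 8, 55, 65], target index=1
L1: h(37,8)=(37*31+8)%997=158 [pair 0] h(55,65)=(55*31+65)%997=773 [pair 1] -> [158, 773]
  Sibling for proof at L0: 37
L2: h(158,773)=(158*31+773)%997=686 [pair 0] -> [686]
  Sibling for proof at L1: 773
Root: 686
Proof path (sibling hashes from leaf to root): [37, 773]

Answer: 37 773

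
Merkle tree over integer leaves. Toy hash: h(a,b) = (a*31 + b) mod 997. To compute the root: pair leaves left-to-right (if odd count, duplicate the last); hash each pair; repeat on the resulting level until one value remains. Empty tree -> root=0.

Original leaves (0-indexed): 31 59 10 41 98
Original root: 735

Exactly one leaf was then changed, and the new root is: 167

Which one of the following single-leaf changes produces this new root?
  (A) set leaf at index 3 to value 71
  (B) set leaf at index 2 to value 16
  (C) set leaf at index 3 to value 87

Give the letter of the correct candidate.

Original leaves: [31, 59, 10, 41, 98]
Target new root: 167
Try each candidate change and compute the resulting root:
Candidate A: set leaf[3] = 71 -> leaves = [31, 59, 10, 71, 98]
  L0: [31, 59, 10, 71, 98]
  L1: h(31,59)=(31*31+59)%997=23 h(10,71)=(10*31+71)%997=381 h(98,98)=(98*31+98)%997=145 -> [23, 381, 145]
  L2: h(23,381)=(23*31+381)%997=97 h(145,145)=(145*31+145)%997=652 -> [97, 652]
  L3: h(97,652)=(97*31+652)%997=668 -> [668]
  root = 668 != target 167
Candidate B: set leaf[2] = 16 -> leaves = [31, 59, 16, 41, 98]
  L0: [31, 59, 16, 41, 98]
  L1: h(31,59)=(31*31+59)%997=23 h(16,41)=(16*31+41)%997=537 h(98,98)=(98*31+98)%997=145 -> [23, 537, 145]
  L2: h(23,537)=(23*31+537)%997=253 h(145,145)=(145*31+145)%997=652 -> [253, 652]
  L3: h(253,652)=(253*31+652)%997=519 -> [519]
  root = 519 != target 167
Candidate C: set leaf[3] = 87 -> leaves = [31, 59, 10, 87, 98]
  L0: [31, 59, 10, 87, 98]
  L1: h(31,59)=(31*31+59)%997=23 h(10,87)=(10*31+87)%997=397 h(98,98)=(98*31+98)%997=145 -> [23, 397, 145]
  L2: h(23,397)=(23*31+397)%997=113 h(145,145)=(145*31+145)%997=652 -> [113, 652]
  L3: h(113,652)=(113*31+652)%997=167 -> [167]
  root = 167 == target 167  ** MATCH **
Candidate C produces the target root.

Answer: C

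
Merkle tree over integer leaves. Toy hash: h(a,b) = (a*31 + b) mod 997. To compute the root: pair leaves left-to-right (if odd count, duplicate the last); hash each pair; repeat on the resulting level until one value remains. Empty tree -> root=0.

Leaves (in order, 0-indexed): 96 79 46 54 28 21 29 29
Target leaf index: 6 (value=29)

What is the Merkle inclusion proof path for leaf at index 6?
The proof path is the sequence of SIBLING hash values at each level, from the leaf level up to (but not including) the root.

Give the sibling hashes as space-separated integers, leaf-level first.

Answer: 29 889 473

Derivation:
L0 (leaves): [96, 79, 46, 54, 28, 21, 29, 29], target index=6
L1: h(96,79)=(96*31+79)%997=64 [pair 0] h(46,54)=(46*31+54)%997=483 [pair 1] h(28,21)=(28*31+21)%997=889 [pair 2] h(29,29)=(29*31+29)%997=928 [pair 3] -> [64, 483, 889, 928]
  Sibling for proof at L0: 29
L2: h(64,483)=(64*31+483)%997=473 [pair 0] h(889,928)=(889*31+928)%997=571 [pair 1] -> [473, 571]
  Sibling for proof at L1: 889
L3: h(473,571)=(473*31+571)%997=279 [pair 0] -> [279]
  Sibling for proof at L2: 473
Root: 279
Proof path (sibling hashes from leaf to root): [29, 889, 473]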